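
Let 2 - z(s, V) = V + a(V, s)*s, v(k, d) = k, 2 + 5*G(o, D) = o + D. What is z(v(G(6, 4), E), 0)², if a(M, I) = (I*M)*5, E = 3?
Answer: 4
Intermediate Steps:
a(M, I) = 5*I*M
G(o, D) = -⅖ + D/5 + o/5 (G(o, D) = -⅖ + (o + D)/5 = -⅖ + (D + o)/5 = -⅖ + (D/5 + o/5) = -⅖ + D/5 + o/5)
z(s, V) = 2 - V - 5*V*s² (z(s, V) = 2 - (V + (5*s*V)*s) = 2 - (V + (5*V*s)*s) = 2 - (V + 5*V*s²) = 2 + (-V - 5*V*s²) = 2 - V - 5*V*s²)
z(v(G(6, 4), E), 0)² = (2 - 1*0 - 5*0*(-⅖ + (⅕)*4 + (⅕)*6)²)² = (2 + 0 - 5*0*(-⅖ + ⅘ + 6/5)²)² = (2 + 0 - 5*0*(8/5)²)² = (2 + 0 - 5*0*64/25)² = (2 + 0 + 0)² = 2² = 4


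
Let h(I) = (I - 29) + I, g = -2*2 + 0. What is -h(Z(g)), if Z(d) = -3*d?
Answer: 5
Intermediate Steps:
g = -4 (g = -4 + 0 = -4)
h(I) = -29 + 2*I (h(I) = (-29 + I) + I = -29 + 2*I)
-h(Z(g)) = -(-29 + 2*(-3*(-4))) = -(-29 + 2*12) = -(-29 + 24) = -1*(-5) = 5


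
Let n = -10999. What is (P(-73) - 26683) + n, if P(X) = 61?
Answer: -37621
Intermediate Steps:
(P(-73) - 26683) + n = (61 - 26683) - 10999 = -26622 - 10999 = -37621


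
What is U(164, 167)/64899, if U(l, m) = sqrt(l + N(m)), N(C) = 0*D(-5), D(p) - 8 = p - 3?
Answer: 2*sqrt(41)/64899 ≈ 0.00019733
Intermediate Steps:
D(p) = 5 + p (D(p) = 8 + (p - 3) = 8 + (-3 + p) = 5 + p)
N(C) = 0 (N(C) = 0*(5 - 5) = 0*0 = 0)
U(l, m) = sqrt(l) (U(l, m) = sqrt(l + 0) = sqrt(l))
U(164, 167)/64899 = sqrt(164)/64899 = (2*sqrt(41))*(1/64899) = 2*sqrt(41)/64899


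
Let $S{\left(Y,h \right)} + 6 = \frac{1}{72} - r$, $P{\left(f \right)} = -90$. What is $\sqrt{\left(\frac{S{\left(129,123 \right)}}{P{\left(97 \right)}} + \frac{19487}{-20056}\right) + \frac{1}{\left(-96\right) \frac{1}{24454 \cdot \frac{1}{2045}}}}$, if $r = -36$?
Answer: $\frac{i \sqrt{12175276994450735}}{92282670} \approx 1.1957 i$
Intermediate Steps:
$S{\left(Y,h \right)} = \frac{2161}{72}$ ($S{\left(Y,h \right)} = -6 + \left(\frac{1}{72} - -36\right) = -6 + \left(\frac{1}{72} + 36\right) = -6 + \frac{2593}{72} = \frac{2161}{72}$)
$\sqrt{\left(\frac{S{\left(129,123 \right)}}{P{\left(97 \right)}} + \frac{19487}{-20056}\right) + \frac{1}{\left(-96\right) \frac{1}{24454 \cdot \frac{1}{2045}}}} = \sqrt{\left(\frac{2161}{72 \left(-90\right)} + \frac{19487}{-20056}\right) + \frac{1}{\left(-96\right) \frac{1}{24454 \cdot \frac{1}{2045}}}} = \sqrt{\left(\frac{2161}{72} \left(- \frac{1}{90}\right) + 19487 \left(- \frac{1}{20056}\right)\right) + \frac{1}{\left(-96\right) \frac{1}{24454 \cdot \frac{1}{2045}}}} = \sqrt{\left(- \frac{2161}{6480} - \frac{19487}{20056}\right) + \frac{1}{\left(-96\right) \frac{1}{\frac{24454}{2045}}}} = \sqrt{- \frac{21202097}{16245360} + \frac{1}{\left(-96\right) \frac{2045}{24454}}} = \sqrt{- \frac{21202097}{16245360} + \frac{1}{- \frac{98160}{12227}}} = \sqrt{- \frac{21202097}{16245360} - \frac{12227}{98160}} = \sqrt{- \frac{2374822769}{1661088060}} = \frac{i \sqrt{12175276994450735}}{92282670}$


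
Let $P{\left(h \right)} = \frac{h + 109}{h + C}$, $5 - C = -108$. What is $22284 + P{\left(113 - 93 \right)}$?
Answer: $\frac{2963901}{133} \approx 22285.0$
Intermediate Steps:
$C = 113$ ($C = 5 - -108 = 5 + 108 = 113$)
$P{\left(h \right)} = \frac{109 + h}{113 + h}$ ($P{\left(h \right)} = \frac{h + 109}{h + 113} = \frac{109 + h}{113 + h}$)
$22284 + P{\left(113 - 93 \right)} = 22284 + \frac{109 + \left(113 - 93\right)}{113 + \left(113 - 93\right)} = 22284 + \frac{109 + 20}{113 + 20} = 22284 + \frac{1}{133} \cdot 129 = 22284 + \frac{129}{133} = \frac{2963901}{133}$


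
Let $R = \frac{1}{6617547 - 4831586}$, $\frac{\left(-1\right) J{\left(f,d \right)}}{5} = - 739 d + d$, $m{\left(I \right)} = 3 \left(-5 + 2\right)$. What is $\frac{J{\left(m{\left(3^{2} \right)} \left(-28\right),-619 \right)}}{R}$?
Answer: $-4079331379710$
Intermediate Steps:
$m{\left(I \right)} = -9$ ($m{\left(I \right)} = 3 \left(-3\right) = -9$)
$J{\left(f,d \right)} = 3690 d$ ($J{\left(f,d \right)} = - 5 \left(- 739 d + d\right) = - 5 \left(- 738 d\right) = 3690 d$)
$R = \frac{1}{1785961} \approx 5.5992 \cdot 10^{-7}$
$\frac{J{\left(m{\left(3^{2} \right)} \left(-28\right),-619 \right)}}{R} = 3690 \left(-619\right) \frac{1}{\frac{1}{1785961}} = \left(-2284110\right) 1785961 = -4079331379710$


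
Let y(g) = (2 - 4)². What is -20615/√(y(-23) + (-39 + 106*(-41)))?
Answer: 20615*I*√4381/4381 ≈ 311.46*I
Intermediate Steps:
y(g) = 4 (y(g) = (-2)² = 4)
-20615/√(y(-23) + (-39 + 106*(-41))) = -20615/√(4 + (-39 + 106*(-41))) = -20615/√(4 + (-39 - 4346)) = -20615/√(4 - 4385) = -20615*(-I*√4381/4381) = -(-20615)*I*√4381/4381 = 20615*I*√4381/4381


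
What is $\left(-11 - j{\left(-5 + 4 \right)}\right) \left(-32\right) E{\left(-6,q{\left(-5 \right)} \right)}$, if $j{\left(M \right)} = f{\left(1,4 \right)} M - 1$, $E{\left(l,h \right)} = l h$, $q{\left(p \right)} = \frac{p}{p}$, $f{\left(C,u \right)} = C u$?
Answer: $-1152$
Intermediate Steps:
$q{\left(p \right)} = 1$
$E{\left(l,h \right)} = h l$
$j{\left(M \right)} = -1 + 4 M$ ($j{\left(M \right)} = 1 \cdot 4 M - 1 = 4 M - 1 = -1 + 4 M$)
$\left(-11 - j{\left(-5 + 4 \right)}\right) \left(-32\right) E{\left(-6,q{\left(-5 \right)} \right)} = \left(-11 - \left(-1 + 4 \left(-5 + 4\right)\right)\right) \left(-32\right) 1 \left(-6\right) = \left(-11 - \left(-1 + 4 \left(-1\right)\right)\right) \left(-32\right) \left(-6\right) = \left(-11 - \left(-1 - 4\right)\right) \left(-32\right) \left(-6\right) = \left(-11 - -5\right) \left(-32\right) \left(-6\right) = \left(-11 + 5\right) \left(-32\right) \left(-6\right) = \left(-6\right) \left(-32\right) \left(-6\right) = 192 \left(-6\right) = -1152$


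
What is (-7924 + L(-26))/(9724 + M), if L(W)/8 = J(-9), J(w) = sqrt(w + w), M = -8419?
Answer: -7924/1305 + 8*I*sqrt(2)/435 ≈ -6.072 + 0.026009*I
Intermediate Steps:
J(w) = sqrt(2)*sqrt(w) (J(w) = sqrt(2*w) = sqrt(2)*sqrt(w))
L(W) = 24*I*sqrt(2) (L(W) = 8*(sqrt(2)*sqrt(-9)) = 8*(sqrt(2)*(3*I)) = 8*(3*I*sqrt(2)) = 24*I*sqrt(2))
(-7924 + L(-26))/(9724 + M) = (-7924 + 24*I*sqrt(2))/(9724 - 8419) = (-7924 + 24*I*sqrt(2))/1305 = (-7924 + 24*I*sqrt(2))*(1/1305) = -7924/1305 + 8*I*sqrt(2)/435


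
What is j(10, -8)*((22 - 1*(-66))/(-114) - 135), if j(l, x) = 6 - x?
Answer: -108346/57 ≈ -1900.8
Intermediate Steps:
j(10, -8)*((22 - 1*(-66))/(-114) - 135) = (6 - 1*(-8))*((22 - 1*(-66))/(-114) - 135) = (6 + 8)*((22 + 66)*(-1/114) - 135) = 14*(88*(-1/114) - 135) = 14*(-44/57 - 135) = 14*(-7739/57) = -108346/57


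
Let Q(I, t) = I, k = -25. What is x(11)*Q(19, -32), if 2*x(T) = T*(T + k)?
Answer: -1463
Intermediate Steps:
x(T) = T*(-25 + T)/2 (x(T) = (T*(T - 25))/2 = (T*(-25 + T))/2 = T*(-25 + T)/2)
x(11)*Q(19, -32) = ((½)*11*(-25 + 11))*19 = ((½)*11*(-14))*19 = -77*19 = -1463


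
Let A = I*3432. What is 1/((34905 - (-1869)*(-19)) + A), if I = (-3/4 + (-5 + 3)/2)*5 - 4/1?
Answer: -1/44364 ≈ -2.2541e-5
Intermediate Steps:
I = -51/4 (I = (-3*1/4 - 2*1/2)*5 - 4*1 = (-3/4 - 1)*5 - 4 = -7/4*5 - 4 = -35/4 - 4 = -51/4 ≈ -12.750)
A = -43758 (A = -51/4*3432 = -43758)
1/((34905 - (-1869)*(-19)) + A) = 1/((34905 - (-1869)*(-19)) - 43758) = 1/((34905 - 1*35511) - 43758) = 1/((34905 - 35511) - 43758) = 1/(-606 - 43758) = 1/(-44364) = -1/44364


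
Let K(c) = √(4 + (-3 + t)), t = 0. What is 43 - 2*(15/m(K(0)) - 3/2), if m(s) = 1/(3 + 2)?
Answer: -104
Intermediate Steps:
K(c) = 1 (K(c) = √(4 + (-3 + 0)) = √(4 - 3) = √1 = 1)
m(s) = ⅕ (m(s) = 1/5 = ⅕)
43 - 2*(15/m(K(0)) - 3/2) = 43 - 2*(15/(⅕) - 3/2) = 43 - 2*(15*5 - 3*½) = 43 - 2*(75 - 3/2) = 43 - 2*147/2 = 43 - 147 = -104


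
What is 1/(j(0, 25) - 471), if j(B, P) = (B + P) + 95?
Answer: -1/351 ≈ -0.0028490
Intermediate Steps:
j(B, P) = 95 + B + P
1/(j(0, 25) - 471) = 1/((95 + 0 + 25) - 471) = 1/(120 - 471) = 1/(-351) = -1/351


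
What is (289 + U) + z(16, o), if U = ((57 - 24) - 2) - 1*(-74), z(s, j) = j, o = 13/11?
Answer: 4347/11 ≈ 395.18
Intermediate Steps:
o = 13/11 (o = 13*(1/11) = 13/11 ≈ 1.1818)
U = 105 (U = (33 - 2) + 74 = 31 + 74 = 105)
(289 + U) + z(16, o) = (289 + 105) + 13/11 = 394 + 13/11 = 4347/11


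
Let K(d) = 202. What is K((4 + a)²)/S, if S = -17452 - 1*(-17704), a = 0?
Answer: 101/126 ≈ 0.80159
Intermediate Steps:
S = 252 (S = -17452 + 17704 = 252)
K((4 + a)²)/S = 202/252 = 202*(1/252) = 101/126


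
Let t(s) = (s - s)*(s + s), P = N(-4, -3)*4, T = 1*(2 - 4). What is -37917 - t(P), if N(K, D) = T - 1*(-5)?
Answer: -37917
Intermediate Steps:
T = -2 (T = 1*(-2) = -2)
N(K, D) = 3 (N(K, D) = -2 - 1*(-5) = -2 + 5 = 3)
P = 12 (P = 3*4 = 12)
t(s) = 0 (t(s) = 0*(2*s) = 0)
-37917 - t(P) = -37917 - 1*0 = -37917 + 0 = -37917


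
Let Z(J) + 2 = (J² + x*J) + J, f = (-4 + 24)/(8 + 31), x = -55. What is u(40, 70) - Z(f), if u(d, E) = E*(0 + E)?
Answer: 7497662/1521 ≈ 4929.4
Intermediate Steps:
u(d, E) = E² (u(d, E) = E*E = E²)
f = 20/39 ≈ 0.51282
Z(J) = -2 + J² - 54*J (Z(J) = -2 + ((J² - 55*J) + J) = -2 + (J² - 54*J) = -2 + J² - 54*J)
u(40, 70) - Z(f) = 70² - (-2 + (20/39)² - 54*20/39) = 4900 - (-2 + 400/1521 - 360/13) = 4900 - 1*(-44762/1521) = 4900 + 44762/1521 = 7497662/1521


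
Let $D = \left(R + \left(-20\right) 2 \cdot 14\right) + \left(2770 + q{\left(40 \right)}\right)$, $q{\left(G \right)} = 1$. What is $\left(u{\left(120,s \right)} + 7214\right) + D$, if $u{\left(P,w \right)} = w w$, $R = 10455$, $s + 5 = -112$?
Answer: $33569$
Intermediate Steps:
$s = -117$ ($s = -5 - 112 = -117$)
$u{\left(P,w \right)} = w^{2}$
$D = 12666$ ($D = \left(10455 + \left(-20\right) 2 \cdot 14\right) + \left(2770 + 1\right) = \left(10455 - 560\right) + 2771 = 9895 + 2771 = 12666$)
$\left(u{\left(120,s \right)} + 7214\right) + D = \left(\left(-117\right)^{2} + 7214\right) + 12666 = \left(13689 + 7214\right) + 12666 = 20903 + 12666 = 33569$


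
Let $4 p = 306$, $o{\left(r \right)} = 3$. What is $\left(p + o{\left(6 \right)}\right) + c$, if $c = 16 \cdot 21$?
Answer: $\frac{831}{2} \approx 415.5$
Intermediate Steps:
$p = \frac{153}{2}$ ($p = \frac{1}{4} \cdot 306 = \frac{153}{2} \approx 76.5$)
$c = 336$
$\left(p + o{\left(6 \right)}\right) + c = \left(\frac{153}{2} + 3\right) + 336 = \frac{159}{2} + 336 = \frac{831}{2}$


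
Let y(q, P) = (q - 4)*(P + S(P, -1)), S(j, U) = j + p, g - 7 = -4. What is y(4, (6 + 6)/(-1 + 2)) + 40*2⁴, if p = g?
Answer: 640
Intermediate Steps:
g = 3 (g = 7 - 4 = 3)
p = 3
S(j, U) = 3 + j (S(j, U) = j + 3 = 3 + j)
y(q, P) = (-4 + q)*(3 + 2*P) (y(q, P) = (q - 4)*(P + (3 + P)) = (-4 + q)*(3 + 2*P))
y(4, (6 + 6)/(-1 + 2)) + 40*2⁴ = (-12 - 8*(6 + 6)/(-1 + 2) + ((6 + 6)/(-1 + 2))*4 + 4*(3 + (6 + 6)/(-1 + 2))) + 40*2⁴ = (-12 - 96/1 + (12/1)*4 + 4*(3 + 12/1)) + 40*16 = (-12 - 96 + (12*1)*4 + 4*(3 + 12*1)) + 640 = (-12 - 8*12 + 12*4 + 4*(3 + 12)) + 640 = (-12 - 96 + 48 + 4*15) + 640 = (-12 - 96 + 48 + 60) + 640 = 0 + 640 = 640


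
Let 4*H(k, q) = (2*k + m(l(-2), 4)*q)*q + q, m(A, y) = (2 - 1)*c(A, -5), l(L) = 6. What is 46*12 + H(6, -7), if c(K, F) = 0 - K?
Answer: 1823/4 ≈ 455.75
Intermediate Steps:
c(K, F) = -K
m(A, y) = -A (m(A, y) = (2 - 1)*(-A) = 1*(-A) = -A)
H(k, q) = q/4 + q*(-6*q + 2*k)/4 (H(k, q) = ((2*k + (-1*6)*q)*q + q)/4 = ((2*k - 6*q)*q + q)/4 = ((-6*q + 2*k)*q + q)/4 = (q*(-6*q + 2*k) + q)/4 = (q + q*(-6*q + 2*k))/4 = q/4 + q*(-6*q + 2*k)/4)
46*12 + H(6, -7) = 46*12 + (1/4)*(-7)*(1 - 6*(-7) + 2*6) = 552 + (1/4)*(-7)*(1 + 42 + 12) = 552 + (1/4)*(-7)*55 = 552 - 385/4 = 1823/4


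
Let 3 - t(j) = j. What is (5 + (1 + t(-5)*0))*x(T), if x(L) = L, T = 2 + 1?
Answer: 18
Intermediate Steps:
T = 3
t(j) = 3 - j
(5 + (1 + t(-5)*0))*x(T) = (5 + (1 + (3 - 1*(-5))*0))*3 = (5 + (1 + (3 + 5)*0))*3 = (5 + (1 + 8*0))*3 = (5 + (1 + 0))*3 = (5 + 1)*3 = 6*3 = 18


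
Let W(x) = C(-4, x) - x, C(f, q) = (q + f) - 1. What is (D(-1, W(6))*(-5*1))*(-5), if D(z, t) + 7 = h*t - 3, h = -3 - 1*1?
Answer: 250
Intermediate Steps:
C(f, q) = -1 + f + q (C(f, q) = (f + q) - 1 = -1 + f + q)
h = -4 (h = -3 - 1 = -4)
W(x) = -5 (W(x) = (-1 - 4 + x) - x = (-5 + x) - x = -5)
D(z, t) = -10 - 4*t (D(z, t) = -7 + (-4*t - 3) = -7 + (-3 - 4*t) = -10 - 4*t)
(D(-1, W(6))*(-5*1))*(-5) = ((-10 - 4*(-5))*(-5*1))*(-5) = ((-10 + 20)*(-5))*(-5) = (10*(-5))*(-5) = -50*(-5) = 250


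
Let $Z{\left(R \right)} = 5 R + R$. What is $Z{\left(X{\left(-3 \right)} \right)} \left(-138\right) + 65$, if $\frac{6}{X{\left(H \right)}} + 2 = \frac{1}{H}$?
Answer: $\frac{15359}{7} \approx 2194.1$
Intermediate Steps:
$X{\left(H \right)} = \frac{6}{-2 + \frac{1}{H}}$
$Z{\left(R \right)} = 6 R$
$Z{\left(X{\left(-3 \right)} \right)} \left(-138\right) + 65 = 6 \left(\left(-6\right) \left(-3\right) \frac{1}{-1 + 2 \left(-3\right)}\right) \left(-138\right) + 65 = 6 \left(\left(-6\right) \left(-3\right) \frac{1}{-1 - 6}\right) \left(-138\right) + 65 = 6 \left(\left(-6\right) \left(-3\right) \frac{1}{-7}\right) \left(-138\right) + 65 = 6 \left(\left(-6\right) \left(-3\right) \left(- \frac{1}{7}\right)\right) \left(-138\right) + 65 = 6 \left(- \frac{18}{7}\right) \left(-138\right) + 65 = \left(- \frac{108}{7}\right) \left(-138\right) + 65 = \frac{14904}{7} + 65 = \frac{15359}{7}$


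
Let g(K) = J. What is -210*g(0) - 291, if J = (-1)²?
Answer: -501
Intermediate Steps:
J = 1
g(K) = 1
-210*g(0) - 291 = -210*1 - 291 = -210 - 291 = -501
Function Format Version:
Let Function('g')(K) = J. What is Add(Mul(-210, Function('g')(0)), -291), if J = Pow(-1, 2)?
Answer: -501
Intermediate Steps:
J = 1
Function('g')(K) = 1
Add(Mul(-210, Function('g')(0)), -291) = Add(Mul(-210, 1), -291) = Add(-210, -291) = -501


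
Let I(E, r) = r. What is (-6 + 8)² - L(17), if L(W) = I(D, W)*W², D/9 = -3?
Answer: -4909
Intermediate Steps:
D = -27 (D = 9*(-3) = -27)
L(W) = W³ (L(W) = W*W² = W³)
(-6 + 8)² - L(17) = (-6 + 8)² - 1*17³ = 2² - 1*4913 = 4 - 4913 = -4909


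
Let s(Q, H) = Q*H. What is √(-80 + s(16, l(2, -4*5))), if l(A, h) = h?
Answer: 20*I ≈ 20.0*I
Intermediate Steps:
s(Q, H) = H*Q
√(-80 + s(16, l(2, -4*5))) = √(-80 - 4*5*16) = √(-80 - 20*16) = √(-80 - 320) = √(-400) = 20*I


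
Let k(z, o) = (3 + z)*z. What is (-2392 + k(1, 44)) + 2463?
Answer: 75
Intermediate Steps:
k(z, o) = z*(3 + z)
(-2392 + k(1, 44)) + 2463 = (-2392 + 1*(3 + 1)) + 2463 = (-2392 + 1*4) + 2463 = (-2392 + 4) + 2463 = -2388 + 2463 = 75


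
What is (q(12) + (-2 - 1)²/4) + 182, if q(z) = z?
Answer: 785/4 ≈ 196.25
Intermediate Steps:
(q(12) + (-2 - 1)²/4) + 182 = (12 + (-2 - 1)²/4) + 182 = (12 + (-3)²*(¼)) + 182 = (12 + 9*(¼)) + 182 = (12 + 9/4) + 182 = 57/4 + 182 = 785/4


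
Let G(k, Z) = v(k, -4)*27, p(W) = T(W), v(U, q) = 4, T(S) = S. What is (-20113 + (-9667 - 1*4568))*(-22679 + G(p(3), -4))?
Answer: 775268708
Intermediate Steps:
p(W) = W
G(k, Z) = 108 (G(k, Z) = 4*27 = 108)
(-20113 + (-9667 - 1*4568))*(-22679 + G(p(3), -4)) = (-20113 + (-9667 - 1*4568))*(-22679 + 108) = (-20113 + (-9667 - 4568))*(-22571) = (-20113 - 14235)*(-22571) = -34348*(-22571) = 775268708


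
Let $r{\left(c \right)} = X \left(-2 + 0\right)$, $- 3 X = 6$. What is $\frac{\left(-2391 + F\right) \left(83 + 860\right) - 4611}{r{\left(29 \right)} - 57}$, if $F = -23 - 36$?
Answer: $\frac{2314961}{53} \approx 43679.0$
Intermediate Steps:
$X = -2$ ($X = \left(- \frac{1}{3}\right) 6 = -2$)
$F = -59$ ($F = -23 - 36 = -59$)
$r{\left(c \right)} = 4$ ($r{\left(c \right)} = - 2 \left(-2 + 0\right) = \left(-2\right) \left(-2\right) = 4$)
$\frac{\left(-2391 + F\right) \left(83 + 860\right) - 4611}{r{\left(29 \right)} - 57} = \frac{\left(-2391 - 59\right) \left(83 + 860\right) - 4611}{4 - 57} = \frac{\left(-2450\right) 943 - 4611}{-53} = \left(-2310350 - 4611\right) \left(- \frac{1}{53}\right) = \left(-2314961\right) \left(- \frac{1}{53}\right) = \frac{2314961}{53}$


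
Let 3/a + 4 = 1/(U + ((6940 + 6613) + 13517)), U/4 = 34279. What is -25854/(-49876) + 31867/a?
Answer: -11861518173148/279168441 ≈ -42489.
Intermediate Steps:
U = 137116 (U = 4*34279 = 137116)
a = -492558/656743 (a = 3/(-4 + 1/(137116 + ((6940 + 6613) + 13517))) = 3/(-4 + 1/(137116 + (13553 + 13517))) = 3/(-4 + 1/(137116 + 27070)) = 3/(-4 + 1/164186) = 3/(-656743/164186) = 3*(-164186/656743) = -492558/656743 ≈ -0.75000)
-25854/(-49876) + 31867/a = -25854/(-49876) + 31867/(-492558/656743) = -25854*(-1/49876) + 31867*(-656743/492558) = 12927/24938 - 1902584471/44778 = -11861518173148/279168441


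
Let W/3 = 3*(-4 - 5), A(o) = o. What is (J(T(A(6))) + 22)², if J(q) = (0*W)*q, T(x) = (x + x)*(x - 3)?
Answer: 484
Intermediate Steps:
W = -81 (W = 3*(3*(-4 - 5)) = 3*(3*(-9)) = 3*(-27) = -81)
T(x) = 2*x*(-3 + x) (T(x) = (2*x)*(-3 + x) = 2*x*(-3 + x))
J(q) = 0 (J(q) = (0*(-81))*q = 0*q = 0)
(J(T(A(6))) + 22)² = (0 + 22)² = 22² = 484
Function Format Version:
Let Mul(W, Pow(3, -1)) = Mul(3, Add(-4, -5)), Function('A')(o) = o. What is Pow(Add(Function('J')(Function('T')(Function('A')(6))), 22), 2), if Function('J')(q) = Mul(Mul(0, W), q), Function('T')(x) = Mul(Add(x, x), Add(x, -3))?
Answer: 484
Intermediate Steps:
W = -81 (W = Mul(3, Mul(3, Add(-4, -5))) = Mul(3, Mul(3, -9)) = Mul(3, -27) = -81)
Function('T')(x) = Mul(2, x, Add(-3, x)) (Function('T')(x) = Mul(Mul(2, x), Add(-3, x)) = Mul(2, x, Add(-3, x)))
Function('J')(q) = 0 (Function('J')(q) = Mul(Mul(0, -81), q) = Mul(0, q) = 0)
Pow(Add(Function('J')(Function('T')(Function('A')(6))), 22), 2) = Pow(Add(0, 22), 2) = Pow(22, 2) = 484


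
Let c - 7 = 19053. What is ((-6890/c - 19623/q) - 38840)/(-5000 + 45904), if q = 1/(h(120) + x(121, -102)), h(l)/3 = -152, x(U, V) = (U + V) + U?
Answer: 11744824679/77963024 ≈ 150.65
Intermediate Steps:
c = 19060 (c = 7 + 19053 = 19060)
x(U, V) = V + 2*U
h(l) = -456 (h(l) = 3*(-152) = -456)
q = -1/316 (q = 1/(-456 + (-102 + 2*121)) = 1/(-456 + (-102 + 242)) = 1/(-456 + 140) = 1/(-316) = -1/316 ≈ -0.0031646)
((-6890/c - 19623/q) - 38840)/(-5000 + 45904) = ((-6890/19060 - 19623/(-1/316)) - 38840)/(-5000 + 45904) = ((-6890*1/19060 - 19623*(-316)) - 38840)/40904 = ((-689/1906 + 6200868) - 38840)*(1/40904) = (11818853719/1906 - 38840)*(1/40904) = (11744824679/1906)*(1/40904) = 11744824679/77963024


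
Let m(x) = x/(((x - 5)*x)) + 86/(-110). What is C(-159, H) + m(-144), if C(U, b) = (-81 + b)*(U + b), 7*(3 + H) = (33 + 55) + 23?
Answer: 3998605707/401555 ≈ 9957.8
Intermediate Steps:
H = 90/7 (H = -3 + ((33 + 55) + 23)/7 = -3 + (88 + 23)/7 = -3 + (1/7)*111 = -3 + 111/7 = 90/7 ≈ 12.857)
m(x) = -43/55 + 1/(-5 + x) (m(x) = x/(((-5 + x)*x)) + 86*(-1/110) = x/((x*(-5 + x))) - 43/55 = x*(1/(x*(-5 + x))) - 43/55 = 1/(-5 + x) - 43/55 = -43/55 + 1/(-5 + x))
C(-159, H) + m(-144) = ((90/7)**2 - 81*(-159) - 81*90/7 - 159*90/7) + (270 - 43*(-144))/(55*(-5 - 144)) = (8100/49 + 12879 - 7290/7 - 14310/7) + (1/55)*(270 + 6192)/(-149) = 487971/49 + (1/55)*(-1/149)*6462 = 487971/49 - 6462/8195 = 3998605707/401555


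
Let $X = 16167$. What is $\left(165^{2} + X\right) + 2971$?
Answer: $46363$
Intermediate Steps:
$\left(165^{2} + X\right) + 2971 = \left(165^{2} + 16167\right) + 2971 = \left(27225 + 16167\right) + 2971 = 43392 + 2971 = 46363$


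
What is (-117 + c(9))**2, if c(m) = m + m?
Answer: 9801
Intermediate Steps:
c(m) = 2*m
(-117 + c(9))**2 = (-117 + 2*9)**2 = (-117 + 18)**2 = (-99)**2 = 9801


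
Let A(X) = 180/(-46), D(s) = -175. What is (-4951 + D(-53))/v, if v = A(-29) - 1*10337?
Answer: 117898/237841 ≈ 0.49570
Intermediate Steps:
A(X) = -90/23 (A(X) = 180*(-1/46) = -90/23)
v = -237841/23 (v = -90/23 - 1*10337 = -90/23 - 10337 = -237841/23 ≈ -10341.)
(-4951 + D(-53))/v = (-4951 - 175)/(-237841/23) = -5126*(-23/237841) = 117898/237841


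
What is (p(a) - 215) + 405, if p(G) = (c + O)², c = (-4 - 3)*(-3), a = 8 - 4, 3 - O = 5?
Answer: 551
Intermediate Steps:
O = -2 (O = 3 - 1*5 = 3 - 5 = -2)
a = 4
c = 21 (c = -7*(-3) = 21)
p(G) = 361 (p(G) = (21 - 2)² = 19² = 361)
(p(a) - 215) + 405 = (361 - 215) + 405 = 146 + 405 = 551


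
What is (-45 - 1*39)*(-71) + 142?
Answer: 6106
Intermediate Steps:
(-45 - 1*39)*(-71) + 142 = (-45 - 39)*(-71) + 142 = -84*(-71) + 142 = 5964 + 142 = 6106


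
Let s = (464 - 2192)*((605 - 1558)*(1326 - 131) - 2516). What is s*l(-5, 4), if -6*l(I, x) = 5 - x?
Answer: -328709088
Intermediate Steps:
l(I, x) = -⅚ + x/6 (l(I, x) = -(5 - x)/6 = -⅚ + x/6)
s = 1972254528 (s = -1728*(-953*1195 - 2516) = -1728*(-1138835 - 2516) = -1728*(-1141351) = 1972254528)
s*l(-5, 4) = 1972254528*(-⅚ + (⅙)*4) = 1972254528*(-⅚ + ⅔) = 1972254528*(-⅙) = -328709088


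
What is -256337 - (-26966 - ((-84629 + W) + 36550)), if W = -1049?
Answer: -278499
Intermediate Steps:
-256337 - (-26966 - ((-84629 + W) + 36550)) = -256337 - (-26966 - ((-84629 - 1049) + 36550)) = -256337 - (-26966 - (-85678 + 36550)) = -256337 - (-26966 - 1*(-49128)) = -256337 - (-26966 + 49128) = -256337 - 1*22162 = -256337 - 22162 = -278499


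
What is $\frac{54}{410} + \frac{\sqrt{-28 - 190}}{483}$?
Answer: $\frac{27}{205} + \frac{i \sqrt{218}}{483} \approx 0.13171 + 0.030569 i$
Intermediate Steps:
$\frac{54}{410} + \frac{\sqrt{-28 - 190}}{483} = 54 \cdot \frac{1}{410} + \sqrt{-218} \cdot \frac{1}{483} = \frac{27}{205} + i \sqrt{218} \cdot \frac{1}{483} = \frac{27}{205} + \frac{i \sqrt{218}}{483}$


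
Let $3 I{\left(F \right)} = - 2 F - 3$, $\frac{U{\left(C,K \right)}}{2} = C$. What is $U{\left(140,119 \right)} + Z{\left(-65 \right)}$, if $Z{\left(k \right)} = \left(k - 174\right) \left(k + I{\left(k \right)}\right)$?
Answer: $\frac{17092}{3} \approx 5697.3$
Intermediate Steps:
$U{\left(C,K \right)} = 2 C$
$I{\left(F \right)} = -1 - \frac{2 F}{3}$ ($I{\left(F \right)} = \frac{- 2 F - 3}{3} = \frac{-3 - 2 F}{3} = -1 - \frac{2 F}{3}$)
$Z{\left(k \right)} = \left(-1 + \frac{k}{3}\right) \left(-174 + k\right)$ ($Z{\left(k \right)} = \left(k - 174\right) \left(k - \left(1 + \frac{2 k}{3}\right)\right) = \left(-174 + k\right) \left(-1 + \frac{k}{3}\right) = \left(-1 + \frac{k}{3}\right) \left(-174 + k\right)$)
$U{\left(140,119 \right)} + Z{\left(-65 \right)} = 2 \cdot 140 + \left(174 - -3835 + \frac{\left(-65\right)^{2}}{3}\right) = 280 + \left(174 + 3835 + \frac{1}{3} \cdot 4225\right) = 280 + \left(174 + 3835 + \frac{4225}{3}\right) = 280 + \frac{16252}{3} = \frac{17092}{3}$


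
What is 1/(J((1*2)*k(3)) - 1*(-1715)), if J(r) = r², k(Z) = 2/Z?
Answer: 9/15451 ≈ 0.00058249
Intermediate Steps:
1/(J((1*2)*k(3)) - 1*(-1715)) = 1/(((1*2)*(2/3))² - 1*(-1715)) = 1/((2*(2*(⅓)))² + 1715) = 1/((2*(⅔))² + 1715) = 1/((4/3)² + 1715) = 1/(16/9 + 1715) = 1/(15451/9) = 9/15451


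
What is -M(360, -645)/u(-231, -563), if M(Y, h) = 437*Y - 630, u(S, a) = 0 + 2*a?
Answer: 78345/563 ≈ 139.16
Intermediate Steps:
u(S, a) = 2*a
M(Y, h) = -630 + 437*Y
-M(360, -645)/u(-231, -563) = -(-630 + 437*360)/(2*(-563)) = -(-630 + 157320)/(-1126) = -156690*(-1)/1126 = -1*(-78345/563) = 78345/563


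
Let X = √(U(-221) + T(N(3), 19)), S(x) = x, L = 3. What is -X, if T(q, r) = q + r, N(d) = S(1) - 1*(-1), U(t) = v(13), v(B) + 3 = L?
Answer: -√21 ≈ -4.5826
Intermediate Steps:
v(B) = 0 (v(B) = -3 + 3 = 0)
U(t) = 0
N(d) = 2 (N(d) = 1 - 1*(-1) = 1 + 1 = 2)
X = √21 (X = √(0 + (2 + 19)) = √(0 + 21) = √21 ≈ 4.5826)
-X = -√21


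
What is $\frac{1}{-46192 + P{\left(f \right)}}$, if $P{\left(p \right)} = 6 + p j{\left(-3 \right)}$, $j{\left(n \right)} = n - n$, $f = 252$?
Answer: $- \frac{1}{46186} \approx -2.1652 \cdot 10^{-5}$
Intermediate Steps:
$j{\left(n \right)} = 0$
$P{\left(p \right)} = 6$ ($P{\left(p \right)} = 6 + p 0 = 6 + 0 = 6$)
$\frac{1}{-46192 + P{\left(f \right)}} = \frac{1}{-46192 + 6} = \frac{1}{-46186} = - \frac{1}{46186}$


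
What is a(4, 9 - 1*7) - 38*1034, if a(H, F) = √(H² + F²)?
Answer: -39292 + 2*√5 ≈ -39288.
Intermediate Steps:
a(H, F) = √(F² + H²)
a(4, 9 - 1*7) - 38*1034 = √((9 - 1*7)² + 4²) - 38*1034 = √((9 - 7)² + 16) - 39292 = √(2² + 16) - 39292 = √(4 + 16) - 39292 = √20 - 39292 = 2*√5 - 39292 = -39292 + 2*√5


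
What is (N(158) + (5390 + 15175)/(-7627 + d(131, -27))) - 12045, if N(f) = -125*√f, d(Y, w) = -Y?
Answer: -10385075/862 - 125*√158 ≈ -13619.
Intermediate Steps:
(N(158) + (5390 + 15175)/(-7627 + d(131, -27))) - 12045 = (-125*√158 + (5390 + 15175)/(-7627 - 1*131)) - 12045 = (-125*√158 + 20565/(-7627 - 131)) - 12045 = (-125*√158 + 20565/(-7758)) - 12045 = (-125*√158 + 20565*(-1/7758)) - 12045 = (-125*√158 - 2285/862) - 12045 = (-2285/862 - 125*√158) - 12045 = -10385075/862 - 125*√158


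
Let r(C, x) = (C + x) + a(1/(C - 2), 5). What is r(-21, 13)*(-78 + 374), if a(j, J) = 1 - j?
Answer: -47360/23 ≈ -2059.1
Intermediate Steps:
r(C, x) = 1 + C + x - 1/(-2 + C) (r(C, x) = (C + x) + (1 - 1/(C - 2)) = (C + x) + (1 - 1/(-2 + C)) = 1 + C + x - 1/(-2 + C))
r(-21, 13)*(-78 + 374) = ((-1 + (-2 - 21)*(1 - 21 + 13))/(-2 - 21))*(-78 + 374) = ((-1 - 23*(-7))/(-23))*296 = -(-1 + 161)/23*296 = -1/23*160*296 = -160/23*296 = -47360/23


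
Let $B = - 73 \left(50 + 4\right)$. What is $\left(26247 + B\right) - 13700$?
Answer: $8605$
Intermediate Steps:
$B = -3942$ ($B = \left(-73\right) 54 = -3942$)
$\left(26247 + B\right) - 13700 = \left(26247 - 3942\right) - 13700 = 22305 - 13700 = 8605$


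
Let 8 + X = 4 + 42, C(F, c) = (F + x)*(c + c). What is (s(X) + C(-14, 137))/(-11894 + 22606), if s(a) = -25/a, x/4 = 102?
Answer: 4102303/407056 ≈ 10.078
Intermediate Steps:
x = 408 (x = 4*102 = 408)
C(F, c) = 2*c*(408 + F) (C(F, c) = (F + 408)*(c + c) = (408 + F)*(2*c) = 2*c*(408 + F))
X = 38 (X = -8 + (4 + 42) = -8 + 46 = 38)
(s(X) + C(-14, 137))/(-11894 + 22606) = (-25/38 + 2*137*(408 - 14))/(-11894 + 22606) = (-25*1/38 + 2*137*394)/10712 = (-25/38 + 107956)*(1/10712) = (4102303/38)*(1/10712) = 4102303/407056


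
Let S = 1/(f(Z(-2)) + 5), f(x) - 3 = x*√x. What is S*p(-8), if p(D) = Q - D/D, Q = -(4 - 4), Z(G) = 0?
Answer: -⅛ ≈ -0.12500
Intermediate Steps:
Q = 0 (Q = -1*0 = 0)
f(x) = 3 + x^(3/2) (f(x) = 3 + x*√x = 3 + x^(3/2))
p(D) = -1 (p(D) = 0 - D/D = 0 - 1*1 = 0 - 1 = -1)
S = ⅛ (S = 1/((3 + 0^(3/2)) + 5) = 1/((3 + 0) + 5) = 1/(3 + 5) = 1/8 = ⅛ ≈ 0.12500)
S*p(-8) = (⅛)*(-1) = -⅛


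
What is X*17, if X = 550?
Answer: 9350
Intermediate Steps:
X*17 = 550*17 = 9350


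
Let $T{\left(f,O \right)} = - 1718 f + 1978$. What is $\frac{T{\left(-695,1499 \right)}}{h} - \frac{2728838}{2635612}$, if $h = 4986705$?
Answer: $- \frac{746839269581}{938787109890} \approx -0.79554$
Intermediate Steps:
$T{\left(f,O \right)} = 1978 - 1718 f$
$\frac{T{\left(-695,1499 \right)}}{h} - \frac{2728838}{2635612} = \frac{1978 - -1194010}{4986705} - \frac{2728838}{2635612} = \left(1978 + 1194010\right) \frac{1}{4986705} - \frac{194917}{188258} = 1195988 \cdot \frac{1}{4986705} - \frac{194917}{188258} = \frac{1195988}{4986705} - \frac{194917}{188258} = - \frac{746839269581}{938787109890}$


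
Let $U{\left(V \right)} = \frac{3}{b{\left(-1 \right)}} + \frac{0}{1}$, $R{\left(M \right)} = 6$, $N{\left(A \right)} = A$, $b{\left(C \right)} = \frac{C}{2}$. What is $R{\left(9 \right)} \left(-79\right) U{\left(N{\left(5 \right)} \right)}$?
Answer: $2844$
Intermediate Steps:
$b{\left(C \right)} = \frac{C}{2}$ ($b{\left(C \right)} = C \frac{1}{2} = \frac{C}{2}$)
$U{\left(V \right)} = -6$ ($U{\left(V \right)} = \frac{3}{\frac{1}{2} \left(-1\right)} + \frac{0}{1} = \frac{3}{- \frac{1}{2}} + 0 \cdot 1 = 3 \left(-2\right) + 0 = -6 + 0 = -6$)
$R{\left(9 \right)} \left(-79\right) U{\left(N{\left(5 \right)} \right)} = 6 \left(-79\right) \left(-6\right) = \left(-474\right) \left(-6\right) = 2844$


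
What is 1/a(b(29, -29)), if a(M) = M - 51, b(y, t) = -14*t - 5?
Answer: 1/350 ≈ 0.0028571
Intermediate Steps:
b(y, t) = -5 - 14*t
a(M) = -51 + M
1/a(b(29, -29)) = 1/(-51 + (-5 - 14*(-29))) = 1/(-51 + (-5 + 406)) = 1/(-51 + 401) = 1/350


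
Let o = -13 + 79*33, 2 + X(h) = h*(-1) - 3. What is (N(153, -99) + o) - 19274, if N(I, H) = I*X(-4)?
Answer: -16833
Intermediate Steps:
X(h) = -5 - h (X(h) = -2 + (h*(-1) - 3) = -2 + (-h - 3) = -2 + (-3 - h) = -5 - h)
o = 2594 (o = -13 + 2607 = 2594)
N(I, H) = -I (N(I, H) = I*(-5 - 1*(-4)) = I*(-5 + 4) = I*(-1) = -I)
(N(153, -99) + o) - 19274 = (-1*153 + 2594) - 19274 = (-153 + 2594) - 19274 = 2441 - 19274 = -16833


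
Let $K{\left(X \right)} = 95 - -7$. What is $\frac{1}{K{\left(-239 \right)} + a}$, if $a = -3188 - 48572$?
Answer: $- \frac{1}{51658} \approx -1.9358 \cdot 10^{-5}$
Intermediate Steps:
$K{\left(X \right)} = 102$ ($K{\left(X \right)} = 95 + 7 = 102$)
$a = -51760$ ($a = -3188 - 48572 = -51760$)
$\frac{1}{K{\left(-239 \right)} + a} = \frac{1}{102 - 51760} = \frac{1}{-51658} = - \frac{1}{51658}$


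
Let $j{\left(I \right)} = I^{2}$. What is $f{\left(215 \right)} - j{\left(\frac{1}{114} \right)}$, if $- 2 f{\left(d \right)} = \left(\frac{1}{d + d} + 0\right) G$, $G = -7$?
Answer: $\frac{5632}{698535} \approx 0.0080626$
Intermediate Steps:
$f{\left(d \right)} = \frac{7}{4 d}$ ($f{\left(d \right)} = - \frac{\left(\frac{1}{d + d} + 0\right) \left(-7\right)}{2} = - \frac{\left(\frac{1}{2 d} + 0\right) \left(-7\right)}{2} = - \frac{\frac{1}{2 d} \left(-7\right)}{2} = - \frac{\left(- \frac{7}{2}\right) \frac{1}{d}}{2} = \frac{7}{4 d}$)
$f{\left(215 \right)} - j{\left(\frac{1}{114} \right)} = \frac{7}{4 \cdot 215} - \left(\frac{1}{114}\right)^{2} = \frac{7}{4} \cdot \frac{1}{215} - \left(\frac{1}{114}\right)^{2} = \frac{7}{860} - \frac{1}{12996} = \frac{5632}{698535}$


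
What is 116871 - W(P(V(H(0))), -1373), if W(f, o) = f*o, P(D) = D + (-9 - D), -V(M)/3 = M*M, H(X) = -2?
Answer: 104514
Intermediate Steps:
V(M) = -3*M² (V(M) = -3*M*M = -3*M²)
P(D) = -9
116871 - W(P(V(H(0))), -1373) = 116871 - (-9)*(-1373) = 116871 - 1*12357 = 116871 - 12357 = 104514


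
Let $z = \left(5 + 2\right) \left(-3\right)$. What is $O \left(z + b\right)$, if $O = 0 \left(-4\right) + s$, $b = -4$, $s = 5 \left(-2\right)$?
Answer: $250$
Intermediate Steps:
$s = -10$
$z = -21$ ($z = 7 \left(-3\right) = -21$)
$O = -10$ ($O = 0 \left(-4\right) - 10 = 0 - 10 = -10$)
$O \left(z + b\right) = - 10 \left(-21 - 4\right) = \left(-10\right) \left(-25\right) = 250$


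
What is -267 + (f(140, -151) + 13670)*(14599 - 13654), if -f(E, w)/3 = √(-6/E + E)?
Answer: 12917883 - 81*√685790/2 ≈ 1.2884e+7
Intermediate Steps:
f(E, w) = -3*√(E - 6/E) (f(E, w) = -3*√(-6/E + E) = -3*√(E - 6/E))
-267 + (f(140, -151) + 13670)*(14599 - 13654) = -267 + (-3*√(140 - 6/140) + 13670)*(14599 - 13654) = -267 + (-3*√(140 - 6*1/140) + 13670)*945 = -267 + (-3*√(140 - 3/70) + 13670)*945 = -267 + (-3*√685790/70 + 13670)*945 = -267 + (13670 - 3*√685790/70)*945 = -267 + (12918150 - 81*√685790/2) = 12917883 - 81*√685790/2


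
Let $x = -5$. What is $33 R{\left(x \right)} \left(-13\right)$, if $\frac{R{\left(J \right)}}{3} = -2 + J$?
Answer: $9009$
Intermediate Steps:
$R{\left(J \right)} = -6 + 3 J$ ($R{\left(J \right)} = 3 \left(-2 + J\right) = -6 + 3 J$)
$33 R{\left(x \right)} \left(-13\right) = 33 \left(-6 + 3 \left(-5\right)\right) \left(-13\right) = 33 \left(-6 - 15\right) \left(-13\right) = 33 \left(-21\right) \left(-13\right) = \left(-693\right) \left(-13\right) = 9009$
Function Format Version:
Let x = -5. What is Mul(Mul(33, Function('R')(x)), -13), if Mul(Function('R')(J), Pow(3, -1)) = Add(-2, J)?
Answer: 9009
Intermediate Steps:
Function('R')(J) = Add(-6, Mul(3, J)) (Function('R')(J) = Mul(3, Add(-2, J)) = Add(-6, Mul(3, J)))
Mul(Mul(33, Function('R')(x)), -13) = Mul(Mul(33, Add(-6, Mul(3, -5))), -13) = Mul(Mul(33, Add(-6, -15)), -13) = Mul(Mul(33, -21), -13) = Mul(-693, -13) = 9009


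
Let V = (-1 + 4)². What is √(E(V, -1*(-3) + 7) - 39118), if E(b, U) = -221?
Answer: 3*I*√4371 ≈ 198.34*I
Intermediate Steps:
V = 9 (V = 3² = 9)
√(E(V, -1*(-3) + 7) - 39118) = √(-221 - 39118) = √(-39339) = 3*I*√4371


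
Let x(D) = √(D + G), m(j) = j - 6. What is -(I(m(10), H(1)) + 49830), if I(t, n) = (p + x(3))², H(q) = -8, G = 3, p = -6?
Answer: -49872 + 12*√6 ≈ -49843.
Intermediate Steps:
m(j) = -6 + j
x(D) = √(3 + D) (x(D) = √(D + 3) = √(3 + D))
I(t, n) = (-6 + √6)² (I(t, n) = (-6 + √(3 + 3))² = (-6 + √6)²)
-(I(m(10), H(1)) + 49830) = -((6 - √6)² + 49830) = -(49830 + (6 - √6)²) = -49830 - (6 - √6)²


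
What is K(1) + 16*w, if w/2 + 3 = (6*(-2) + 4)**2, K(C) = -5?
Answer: 1947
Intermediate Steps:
w = 122 (w = -6 + 2*(6*(-2) + 4)**2 = -6 + 2*(-12 + 4)**2 = -6 + 2*(-8)**2 = -6 + 2*64 = -6 + 128 = 122)
K(1) + 16*w = -5 + 16*122 = -5 + 1952 = 1947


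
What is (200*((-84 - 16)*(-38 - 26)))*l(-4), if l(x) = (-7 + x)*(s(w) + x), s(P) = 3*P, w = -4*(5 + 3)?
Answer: 1408000000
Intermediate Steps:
w = -32 (w = -4*8 = -32)
l(x) = (-96 + x)*(-7 + x) (l(x) = (-7 + x)*(3*(-32) + x) = (-7 + x)*(-96 + x) = (-96 + x)*(-7 + x))
(200*((-84 - 16)*(-38 - 26)))*l(-4) = (200*((-84 - 16)*(-38 - 26)))*(672 + (-4)**2 - 103*(-4)) = (200*(-100*(-64)))*(672 + 16 + 412) = (200*6400)*1100 = 1280000*1100 = 1408000000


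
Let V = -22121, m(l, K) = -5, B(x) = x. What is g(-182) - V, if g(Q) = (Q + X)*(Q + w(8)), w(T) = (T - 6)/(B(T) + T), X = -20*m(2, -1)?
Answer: 148139/4 ≈ 37035.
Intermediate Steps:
X = 100 (X = -20*(-5) = 100)
w(T) = (-6 + T)/(2*T) (w(T) = (T - 6)/(T + T) = (-6 + T)/((2*T)) = (-6 + T)*(1/(2*T)) = (-6 + T)/(2*T))
g(Q) = (100 + Q)*(1/8 + Q) (g(Q) = (Q + 100)*(Q + (1/2)*(-6 + 8)/8) = (100 + Q)*(Q + (1/2)*(1/8)*2) = (100 + Q)*(Q + 1/8) = (100 + Q)*(1/8 + Q))
g(-182) - V = (25/2 + (-182)**2 + (801/8)*(-182)) - 1*(-22121) = (25/2 + 33124 - 72891/4) + 22121 = 59655/4 + 22121 = 148139/4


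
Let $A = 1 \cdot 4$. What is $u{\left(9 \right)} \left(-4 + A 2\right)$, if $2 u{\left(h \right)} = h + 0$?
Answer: $18$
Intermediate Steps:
$u{\left(h \right)} = \frac{h}{2}$ ($u{\left(h \right)} = \frac{h + 0}{2} = \frac{h}{2}$)
$A = 4$
$u{\left(9 \right)} \left(-4 + A 2\right) = \frac{1}{2} \cdot 9 \left(-4 + 4 \cdot 2\right) = \frac{9 \left(-4 + 8\right)}{2} = \frac{9}{2} \cdot 4 = 18$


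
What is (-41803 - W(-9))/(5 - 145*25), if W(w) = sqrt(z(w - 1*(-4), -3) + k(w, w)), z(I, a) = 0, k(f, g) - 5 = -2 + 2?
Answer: 41803/3620 + sqrt(5)/3620 ≈ 11.548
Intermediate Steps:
k(f, g) = 5 (k(f, g) = 5 + (-2 + 2) = 5 + 0 = 5)
W(w) = sqrt(5) (W(w) = sqrt(0 + 5) = sqrt(5))
(-41803 - W(-9))/(5 - 145*25) = (-41803 - sqrt(5))/(5 - 145*25) = (-41803 - sqrt(5))/(5 - 3625) = (-41803 - sqrt(5))/(-3620) = (-41803 - sqrt(5))*(-1/3620) = 41803/3620 + sqrt(5)/3620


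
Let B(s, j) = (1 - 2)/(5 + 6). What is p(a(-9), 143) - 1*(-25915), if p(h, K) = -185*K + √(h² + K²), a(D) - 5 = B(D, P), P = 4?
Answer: -540 + √2477245/11 ≈ -396.92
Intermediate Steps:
B(s, j) = -1/11
a(D) = 54/11 (a(D) = 5 - 1/11 = 54/11)
p(h, K) = √(K² + h²) - 185*K (p(h, K) = -185*K + √(K² + h²) = √(K² + h²) - 185*K)
p(a(-9), 143) - 1*(-25915) = (√(143² + (54/11)²) - 185*143) - 1*(-25915) = (√(20449 + 2916/121) - 26455) + 25915 = (√(2477245/121) - 26455) + 25915 = (√2477245/11 - 26455) + 25915 = (-26455 + √2477245/11) + 25915 = -540 + √2477245/11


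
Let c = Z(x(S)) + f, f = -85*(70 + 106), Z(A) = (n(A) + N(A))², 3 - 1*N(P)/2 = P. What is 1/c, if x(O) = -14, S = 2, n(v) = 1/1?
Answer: -1/13735 ≈ -7.2807e-5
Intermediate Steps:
n(v) = 1
N(P) = 6 - 2*P
Z(A) = (7 - 2*A)² (Z(A) = (1 + (6 - 2*A))² = (7 - 2*A)²)
f = -14960 (f = -85*176 = -14960)
c = -13735 (c = (-7 + 2*(-14))² - 14960 = (-7 - 28)² - 14960 = (-35)² - 14960 = 1225 - 14960 = -13735)
1/c = 1/(-13735) = -1/13735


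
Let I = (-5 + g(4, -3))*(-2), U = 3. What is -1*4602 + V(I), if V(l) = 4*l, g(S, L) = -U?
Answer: -4538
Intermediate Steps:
g(S, L) = -3 (g(S, L) = -1*3 = -3)
I = 16 (I = (-5 - 3)*(-2) = -8*(-2) = 16)
-1*4602 + V(I) = -1*4602 + 4*16 = -4602 + 64 = -4538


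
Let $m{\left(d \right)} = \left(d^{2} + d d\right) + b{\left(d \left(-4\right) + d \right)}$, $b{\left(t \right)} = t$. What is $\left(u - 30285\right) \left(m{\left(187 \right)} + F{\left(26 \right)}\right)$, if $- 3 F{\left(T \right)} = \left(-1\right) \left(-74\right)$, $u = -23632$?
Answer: $- \frac{11217809269}{3} \approx -3.7393 \cdot 10^{9}$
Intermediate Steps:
$F{\left(T \right)} = - \frac{74}{3}$ ($F{\left(T \right)} = - \frac{\left(-1\right) \left(-74\right)}{3} = \left(- \frac{1}{3}\right) 74 = - \frac{74}{3}$)
$m{\left(d \right)} = - 3 d + 2 d^{2}$ ($m{\left(d \right)} = \left(d^{2} + d d\right) + \left(d \left(-4\right) + d\right) = \left(d^{2} + d^{2}\right) + \left(- 4 d + d\right) = 2 d^{2} - 3 d = - 3 d + 2 d^{2}$)
$\left(u - 30285\right) \left(m{\left(187 \right)} + F{\left(26 \right)}\right) = \left(-23632 - 30285\right) \left(187 \left(-3 + 2 \cdot 187\right) - \frac{74}{3}\right) = - 53917 \left(187 \left(-3 + 374\right) - \frac{74}{3}\right) = - 53917 \left(187 \cdot 371 - \frac{74}{3}\right) = - 53917 \left(69377 - \frac{74}{3}\right) = \left(-53917\right) \frac{208057}{3} = - \frac{11217809269}{3}$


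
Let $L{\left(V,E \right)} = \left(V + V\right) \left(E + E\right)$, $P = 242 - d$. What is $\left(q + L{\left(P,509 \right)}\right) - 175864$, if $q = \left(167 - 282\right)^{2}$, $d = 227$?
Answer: $-132099$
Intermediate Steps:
$P = 15$ ($P = 242 - 227 = 15$)
$q = 13225$ ($q = \left(-115\right)^{2} = 13225$)
$L{\left(V,E \right)} = 4 E V$ ($L{\left(V,E \right)} = 2 V 2 E = 4 E V$)
$\left(q + L{\left(P,509 \right)}\right) - 175864 = \left(13225 + 4 \cdot 509 \cdot 15\right) - 175864 = \left(13225 + 30540\right) - 175864 = 43765 - 175864 = -132099$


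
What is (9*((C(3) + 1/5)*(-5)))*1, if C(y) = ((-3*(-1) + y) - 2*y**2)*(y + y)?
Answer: 3231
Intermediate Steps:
C(y) = 2*y*(3 + y - 2*y**2) (C(y) = ((3 + y) - 2*y**2)*(2*y) = (3 + y - 2*y**2)*(2*y) = 2*y*(3 + y - 2*y**2))
(9*((C(3) + 1/5)*(-5)))*1 = (9*((2*3*(3 + 3 - 2*3**2) + 1/5)*(-5)))*1 = (9*((2*3*(3 + 3 - 2*9) + 1/5)*(-5)))*1 = (9*((2*3*(3 + 3 - 18) + 1/5)*(-5)))*1 = (9*((2*3*(-12) + 1/5)*(-5)))*1 = (9*((-72 + 1/5)*(-5)))*1 = (9*(-359/5*(-5)))*1 = (9*359)*1 = 3231*1 = 3231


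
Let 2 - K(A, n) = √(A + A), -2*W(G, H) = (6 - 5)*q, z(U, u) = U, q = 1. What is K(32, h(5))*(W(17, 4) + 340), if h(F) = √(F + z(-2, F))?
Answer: -2037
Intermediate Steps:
W(G, H) = -½ (W(G, H) = -(6 - 5)/2 = -1/2 = -½*1 = -½)
h(F) = √(-2 + F) (h(F) = √(F - 2) = √(-2 + F))
K(A, n) = 2 - √2*√A (K(A, n) = 2 - √(A + A) = 2 - √(2*A) = 2 - √2*√A)
K(32, h(5))*(W(17, 4) + 340) = (2 - √2*√32)*(-½ + 340) = (2 - √2*4*√2)*(679/2) = (2 - 8)*(679/2) = -6*679/2 = -2037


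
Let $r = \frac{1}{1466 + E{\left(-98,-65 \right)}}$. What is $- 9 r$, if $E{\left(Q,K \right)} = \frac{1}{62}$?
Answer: $- \frac{558}{90893} \approx -0.0061391$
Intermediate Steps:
$E{\left(Q,K \right)} = \frac{1}{62}$
$r = \frac{62}{90893}$ ($r = \frac{1}{1466 + \frac{1}{62}} = \frac{1}{\frac{90893}{62}} = \frac{62}{90893} \approx 0.00068212$)
$- 9 r = \left(-9\right) \frac{62}{90893} = - \frac{558}{90893}$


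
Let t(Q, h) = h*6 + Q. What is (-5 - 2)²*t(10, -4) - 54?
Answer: -740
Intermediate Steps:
t(Q, h) = Q + 6*h (t(Q, h) = 6*h + Q = Q + 6*h)
(-5 - 2)²*t(10, -4) - 54 = (-5 - 2)²*(10 + 6*(-4)) - 54 = (-7)²*(10 - 24) - 54 = 49*(-14) - 54 = -686 - 54 = -740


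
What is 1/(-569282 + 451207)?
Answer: -1/118075 ≈ -8.4692e-6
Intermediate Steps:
1/(-569282 + 451207) = 1/(-118075) = -1/118075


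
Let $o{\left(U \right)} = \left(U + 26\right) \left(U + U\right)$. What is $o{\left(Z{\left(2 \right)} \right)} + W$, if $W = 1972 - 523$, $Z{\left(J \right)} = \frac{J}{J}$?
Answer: $1503$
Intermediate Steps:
$Z{\left(J \right)} = 1$
$o{\left(U \right)} = 2 U \left(26 + U\right)$ ($o{\left(U \right)} = \left(26 + U\right) 2 U = 2 U \left(26 + U\right)$)
$W = 1449$ ($W = 1972 - 523 = 1449$)
$o{\left(Z{\left(2 \right)} \right)} + W = 2 \cdot 1 \left(26 + 1\right) + 1449 = 2 \cdot 1 \cdot 27 + 1449 = 54 + 1449 = 1503$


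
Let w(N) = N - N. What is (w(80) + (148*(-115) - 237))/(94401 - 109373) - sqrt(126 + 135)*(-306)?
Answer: 17257/14972 + 918*sqrt(29) ≈ 4944.7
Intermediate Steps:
w(N) = 0
(w(80) + (148*(-115) - 237))/(94401 - 109373) - sqrt(126 + 135)*(-306) = (0 + (148*(-115) - 237))/(94401 - 109373) - sqrt(126 + 135)*(-306) = (0 + (-17020 - 237))/(-14972) - sqrt(261)*(-306) = (0 - 17257)*(-1/14972) - 3*sqrt(29)*(-306) = -17257*(-1/14972) - (-918)*sqrt(29) = 17257/14972 + 918*sqrt(29)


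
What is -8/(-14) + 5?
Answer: 39/7 ≈ 5.5714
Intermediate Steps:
-8/(-14) + 5 = -1/14*(-8) + 5 = 4/7 + 5 = 39/7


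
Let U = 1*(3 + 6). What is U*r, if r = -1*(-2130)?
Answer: 19170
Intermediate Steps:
U = 9 (U = 1*9 = 9)
r = 2130
U*r = 9*2130 = 19170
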